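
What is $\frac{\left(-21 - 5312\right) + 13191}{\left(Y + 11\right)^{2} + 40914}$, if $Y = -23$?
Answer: $\frac{3929}{20529} \approx 0.19139$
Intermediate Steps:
$\frac{\left(-21 - 5312\right) + 13191}{\left(Y + 11\right)^{2} + 40914} = \frac{\left(-21 - 5312\right) + 13191}{\left(-23 + 11\right)^{2} + 40914} = \frac{\left(-21 - 5312\right) + 13191}{\left(-12\right)^{2} + 40914} = \frac{-5333 + 13191}{144 + 40914} = \frac{7858}{41058} = 7858 \cdot \frac{1}{41058} = \frac{3929}{20529}$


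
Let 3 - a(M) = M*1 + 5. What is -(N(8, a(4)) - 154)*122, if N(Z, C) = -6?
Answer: 19520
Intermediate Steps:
a(M) = -2 - M (a(M) = 3 - (M*1 + 5) = 3 - (M + 5) = 3 - (5 + M) = 3 + (-5 - M) = -2 - M)
-(N(8, a(4)) - 154)*122 = -(-6 - 154)*122 = -(-160)*122 = -1*(-19520) = 19520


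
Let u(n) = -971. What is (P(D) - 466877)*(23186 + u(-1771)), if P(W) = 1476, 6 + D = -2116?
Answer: -10338883215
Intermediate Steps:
D = -2122 (D = -6 - 2116 = -2122)
(P(D) - 466877)*(23186 + u(-1771)) = (1476 - 466877)*(23186 - 971) = -465401*22215 = -10338883215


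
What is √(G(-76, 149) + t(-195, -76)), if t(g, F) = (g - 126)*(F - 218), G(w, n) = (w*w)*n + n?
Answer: √955147 ≈ 977.32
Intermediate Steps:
G(w, n) = n + n*w² (G(w, n) = w²*n + n = n*w² + n = n + n*w²)
t(g, F) = (-218 + F)*(-126 + g) (t(g, F) = (-126 + g)*(-218 + F) = (-218 + F)*(-126 + g))
√(G(-76, 149) + t(-195, -76)) = √(149*(1 + (-76)²) + (27468 - 218*(-195) - 126*(-76) - 76*(-195))) = √(149*(1 + 5776) + (27468 + 42510 + 9576 + 14820)) = √(149*5777 + 94374) = √(860773 + 94374) = √955147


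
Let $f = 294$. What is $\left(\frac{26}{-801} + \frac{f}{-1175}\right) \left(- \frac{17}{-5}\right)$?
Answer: $- \frac{4522748}{4705875} \approx -0.96109$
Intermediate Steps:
$\left(\frac{26}{-801} + \frac{f}{-1175}\right) \left(- \frac{17}{-5}\right) = \left(\frac{26}{-801} + \frac{294}{-1175}\right) \left(- \frac{17}{-5}\right) = \left(26 \left(- \frac{1}{801}\right) + 294 \left(- \frac{1}{1175}\right)\right) \left(\left(-17\right) \left(- \frac{1}{5}\right)\right) = \left(- \frac{26}{801} - \frac{294}{1175}\right) \frac{17}{5} = \left(- \frac{266044}{941175}\right) \frac{17}{5} = - \frac{4522748}{4705875}$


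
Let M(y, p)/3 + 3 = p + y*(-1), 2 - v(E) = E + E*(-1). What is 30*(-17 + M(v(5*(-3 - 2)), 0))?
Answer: -960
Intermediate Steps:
v(E) = 2 (v(E) = 2 - (E + E*(-1)) = 2 - (E - E) = 2 - 1*0 = 2 + 0 = 2)
M(y, p) = -9 - 3*y + 3*p (M(y, p) = -9 + 3*(p + y*(-1)) = -9 + 3*(p - y) = -9 + (-3*y + 3*p) = -9 - 3*y + 3*p)
30*(-17 + M(v(5*(-3 - 2)), 0)) = 30*(-17 + (-9 - 3*2 + 3*0)) = 30*(-17 + (-9 - 6 + 0)) = 30*(-17 - 15) = 30*(-32) = -960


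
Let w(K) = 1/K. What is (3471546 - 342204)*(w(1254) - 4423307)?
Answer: -2892986437643189/209 ≈ -1.3842e+13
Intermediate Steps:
(3471546 - 342204)*(w(1254) - 4423307) = (3471546 - 342204)*(1/1254 - 4423307) = 3129342*(1/1254 - 4423307) = 3129342*(-5546826977/1254) = -2892986437643189/209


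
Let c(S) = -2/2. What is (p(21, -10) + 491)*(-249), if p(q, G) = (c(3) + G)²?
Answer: -152388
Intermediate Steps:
c(S) = -1 (c(S) = -2*½ = -1)
p(q, G) = (-1 + G)²
(p(21, -10) + 491)*(-249) = ((-1 - 10)² + 491)*(-249) = ((-11)² + 491)*(-249) = (121 + 491)*(-249) = 612*(-249) = -152388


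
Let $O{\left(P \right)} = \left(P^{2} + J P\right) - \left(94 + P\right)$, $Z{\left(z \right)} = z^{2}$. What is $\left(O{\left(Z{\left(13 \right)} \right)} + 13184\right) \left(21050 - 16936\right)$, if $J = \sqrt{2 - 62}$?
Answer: $170656948 + 1390532 i \sqrt{15} \approx 1.7066 \cdot 10^{8} + 5.3855 \cdot 10^{6} i$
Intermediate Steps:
$J = 2 i \sqrt{15}$ ($J = \sqrt{-60} = 2 i \sqrt{15} \approx 7.746 i$)
$O{\left(P \right)} = -94 + P^{2} - P + 2 i P \sqrt{15}$ ($O{\left(P \right)} = \left(P^{2} + 2 i \sqrt{15} P\right) - \left(94 + P\right) = \left(P^{2} + 2 i P \sqrt{15}\right) - \left(94 + P\right) = -94 + P^{2} - P + 2 i P \sqrt{15}$)
$\left(O{\left(Z{\left(13 \right)} \right)} + 13184\right) \left(21050 - 16936\right) = \left(\left(-94 + \left(13^{2}\right)^{2} - 13^{2} + 2 i 13^{2} \sqrt{15}\right) + 13184\right) \left(21050 - 16936\right) = \left(\left(-94 + 169^{2} - 169 + 2 i 169 \sqrt{15}\right) + 13184\right) 4114 = \left(\left(-94 + 28561 - 169 + 338 i \sqrt{15}\right) + 13184\right) 4114 = \left(\left(28298 + 338 i \sqrt{15}\right) + 13184\right) 4114 = \left(41482 + 338 i \sqrt{15}\right) 4114 = 170656948 + 1390532 i \sqrt{15}$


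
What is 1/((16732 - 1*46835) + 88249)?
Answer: 1/58146 ≈ 1.7198e-5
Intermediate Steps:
1/((16732 - 1*46835) + 88249) = 1/((16732 - 46835) + 88249) = 1/(-30103 + 88249) = 1/58146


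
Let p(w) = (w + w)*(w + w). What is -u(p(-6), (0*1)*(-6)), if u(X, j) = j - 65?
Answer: 65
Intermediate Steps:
p(w) = 4*w² (p(w) = (2*w)*(2*w) = 4*w²)
u(X, j) = -65 + j
-u(p(-6), (0*1)*(-6)) = -(-65 + (0*1)*(-6)) = -(-65 + 0*(-6)) = -(-65 + 0) = -1*(-65) = 65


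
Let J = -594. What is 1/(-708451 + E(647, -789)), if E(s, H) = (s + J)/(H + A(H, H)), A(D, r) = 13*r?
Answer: -11046/7825549799 ≈ -1.4115e-6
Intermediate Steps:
E(s, H) = (-594 + s)/(14*H) (E(s, H) = (s - 594)/(H + 13*H) = (-594 + s)/((14*H)) = (-594 + s)*(1/(14*H)) = (-594 + s)/(14*H))
1/(-708451 + E(647, -789)) = 1/(-708451 + (1/14)*(-594 + 647)/(-789)) = 1/(-708451 + (1/14)*(-1/789)*53) = 1/(-708451 - 53/11046) = 1/(-7825549799/11046) = -11046/7825549799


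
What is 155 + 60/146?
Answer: 11345/73 ≈ 155.41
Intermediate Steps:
155 + 60/146 = 155 + 60*(1/146) = 155 + 30/73 = 11345/73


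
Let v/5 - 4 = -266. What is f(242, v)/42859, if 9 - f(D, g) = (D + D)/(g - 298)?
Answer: 3739/17229318 ≈ 0.00021701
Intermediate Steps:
v = -1310 (v = 20 + 5*(-266) = 20 - 1330 = -1310)
f(D, g) = 9 - 2*D/(-298 + g) (f(D, g) = 9 - (D + D)/(g - 298) = 9 - 2*D/(-298 + g))
f(242, v)/42859 = ((-2682 - 2*242 + 9*(-1310))/(-298 - 1310))/42859 = ((-2682 - 484 - 11790)/(-1608))*(1/42859) = -1/1608*(-14956)*(1/42859) = (3739/402)*(1/42859) = 3739/17229318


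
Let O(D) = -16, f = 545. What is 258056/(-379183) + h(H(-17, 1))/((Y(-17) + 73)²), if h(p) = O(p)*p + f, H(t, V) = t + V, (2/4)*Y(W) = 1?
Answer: -127537713/236989375 ≈ -0.53816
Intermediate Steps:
Y(W) = 2 (Y(W) = 2*1 = 2)
H(t, V) = V + t
h(p) = 545 - 16*p (h(p) = -16*p + 545 = 545 - 16*p)
258056/(-379183) + h(H(-17, 1))/((Y(-17) + 73)²) = 258056/(-379183) + (545 - 16*(1 - 17))/((2 + 73)²) = 258056*(-1/379183) + (545 - 16*(-16))/(75²) = -258056/379183 + (545 + 256)/5625 = -258056/379183 + 801*(1/5625) = -258056/379183 + 89/625 = -127537713/236989375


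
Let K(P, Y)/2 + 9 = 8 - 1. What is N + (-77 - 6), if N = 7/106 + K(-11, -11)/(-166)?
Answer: -729441/8798 ≈ -82.910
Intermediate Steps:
K(P, Y) = -4 (K(P, Y) = -18 + 2*(8 - 1) = -18 + 2*7 = -18 + 14 = -4)
N = 793/8798 (N = 7/106 - 4/(-166) = 7*(1/106) - 4*(-1/166) = 7/106 + 2/83 = 793/8798 ≈ 0.090134)
N + (-77 - 6) = 793/8798 + (-77 - 6) = 793/8798 - 83 = -729441/8798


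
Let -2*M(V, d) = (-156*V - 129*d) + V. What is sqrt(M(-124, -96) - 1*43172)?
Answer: I*sqrt(58974) ≈ 242.85*I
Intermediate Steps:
M(V, d) = 129*d/2 + 155*V/2 (M(V, d) = -((-156*V - 129*d) + V)/2 = -(-155*V - 129*d)/2 = 129*d/2 + 155*V/2)
sqrt(M(-124, -96) - 1*43172) = sqrt(((129/2)*(-96) + (155/2)*(-124)) - 1*43172) = sqrt((-6192 - 9610) - 43172) = sqrt(-15802 - 43172) = sqrt(-58974) = I*sqrt(58974)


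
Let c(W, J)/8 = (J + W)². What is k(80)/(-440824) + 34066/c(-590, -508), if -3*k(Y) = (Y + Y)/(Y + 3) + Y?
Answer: 79267611317/22055555874384 ≈ 0.0035940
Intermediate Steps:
c(W, J) = 8*(J + W)²
k(Y) = -Y/3 - 2*Y/(3*(3 + Y)) (k(Y) = -((Y + Y)/(Y + 3) + Y)/3 = -((2*Y)/(3 + Y) + Y)/3 = -(2*Y/(3 + Y) + Y)/3 = -(Y + 2*Y/(3 + Y))/3 = -Y/3 - 2*Y/(3*(3 + Y)))
k(80)/(-440824) + 34066/c(-590, -508) = -1*80*(5 + 80)/(9 + 3*80)/(-440824) + 34066/((8*(-508 - 590)²)) = -1*80*85/(9 + 240)*(-1/440824) + 34066/((8*(-1098)²)) = -1*80*85/249*(-1/440824) + 34066/((8*1205604)) = -1*80*1/249*85*(-1/440824) + 34066/9644832 = -6800/249*(-1/440824) + 34066*(1/9644832) = 850/13720647 + 17033/4822416 = 79267611317/22055555874384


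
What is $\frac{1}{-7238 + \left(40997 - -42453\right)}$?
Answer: $\frac{1}{76212} \approx 1.3121 \cdot 10^{-5}$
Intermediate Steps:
$\frac{1}{-7238 + \left(40997 - -42453\right)} = \frac{1}{-7238 + \left(40997 + 42453\right)} = \frac{1}{-7238 + 83450} = \frac{1}{76212}$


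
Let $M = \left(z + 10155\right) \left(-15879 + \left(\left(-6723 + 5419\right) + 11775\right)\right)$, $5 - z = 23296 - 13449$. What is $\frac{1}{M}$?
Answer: $- \frac{1}{1692704} \approx -5.9077 \cdot 10^{-7}$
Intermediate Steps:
$z = -9842$ ($z = 5 - \left(23296 - 13449\right) = 5 - 9847 = -9842$)
$M = -1692704$ ($M = \left(-9842 + 10155\right) \left(-15879 + \left(\left(-6723 + 5419\right) + 11775\right)\right) = 313 \left(-15879 + \left(-1304 + 11775\right)\right) = 313 \left(-15879 + 10471\right) = 313 \left(-5408\right) = -1692704$)
$\frac{1}{M} = \frac{1}{-1692704} = - \frac{1}{1692704}$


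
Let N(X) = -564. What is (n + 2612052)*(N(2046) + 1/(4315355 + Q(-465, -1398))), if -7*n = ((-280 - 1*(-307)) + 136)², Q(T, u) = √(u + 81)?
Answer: 18257795*(-564*√1317 + 2433860219*I)/(7*(√1317 - 4315355*I)) ≈ -1.4711e+9 - 7.6294e-6*I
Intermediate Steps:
Q(T, u) = √(81 + u)
n = -26569/7 (n = -((-280 - 1*(-307)) + 136)²/7 = -((-280 + 307) + 136)²/7 = -(27 + 136)²/7 = -⅐*163² = -⅐*26569 = -26569/7 ≈ -3795.6)
(n + 2612052)*(N(2046) + 1/(4315355 + Q(-465, -1398))) = (-26569/7 + 2612052)*(-564 + 1/(4315355 + √(81 - 1398))) = 18257795*(-564 + 1/(4315355 + √(-1317)))/7 = 18257795*(-564 + 1/(4315355 + I*√1317))/7 = -10297396380/7 + 18257795/(7*(4315355 + I*√1317))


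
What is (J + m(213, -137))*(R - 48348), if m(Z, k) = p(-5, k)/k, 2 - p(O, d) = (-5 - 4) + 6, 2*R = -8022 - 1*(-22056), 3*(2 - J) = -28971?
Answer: -54692403018/137 ≈ -3.9921e+8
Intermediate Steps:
J = 9659 (J = 2 - ⅓*(-28971) = 2 + 9657 = 9659)
R = 7017 (R = (-8022 - 1*(-22056))/2 = (-8022 + 22056)/2 = (½)*14034 = 7017)
p(O, d) = 5 (p(O, d) = 2 - ((-5 - 4) + 6) = 2 - (-9 + 6) = 2 - 1*(-3) = 2 + 3 = 5)
m(Z, k) = 5/k
(J + m(213, -137))*(R - 48348) = (9659 + 5/(-137))*(7017 - 48348) = (9659 + 5*(-1/137))*(-41331) = (9659 - 5/137)*(-41331) = (1323278/137)*(-41331) = -54692403018/137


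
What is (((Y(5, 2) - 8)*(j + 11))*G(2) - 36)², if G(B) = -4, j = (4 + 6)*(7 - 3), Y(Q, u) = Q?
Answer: 331776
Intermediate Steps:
j = 40 (j = 10*4 = 40)
(((Y(5, 2) - 8)*(j + 11))*G(2) - 36)² = (((5 - 8)*(40 + 11))*(-4) - 36)² = (-3*51*(-4) - 36)² = (-153*(-4) - 36)² = (612 - 36)² = 576² = 331776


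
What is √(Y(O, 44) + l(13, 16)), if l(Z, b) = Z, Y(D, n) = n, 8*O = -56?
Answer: √57 ≈ 7.5498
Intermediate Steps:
O = -7 (O = (⅛)*(-56) = -7)
√(Y(O, 44) + l(13, 16)) = √(44 + 13) = √57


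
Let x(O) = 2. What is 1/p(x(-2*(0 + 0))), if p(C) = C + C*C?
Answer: ⅙ ≈ 0.16667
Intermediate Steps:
p(C) = C + C²
1/p(x(-2*(0 + 0))) = 1/(2*(1 + 2)) = 1/(2*3) = 1/6 = ⅙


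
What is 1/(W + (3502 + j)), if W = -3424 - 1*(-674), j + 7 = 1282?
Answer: 1/2027 ≈ 0.00049334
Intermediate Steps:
j = 1275 (j = -7 + 1282 = 1275)
W = -2750 (W = -3424 + 674 = -2750)
1/(W + (3502 + j)) = 1/(-2750 + (3502 + 1275)) = 1/(-2750 + 4777) = 1/2027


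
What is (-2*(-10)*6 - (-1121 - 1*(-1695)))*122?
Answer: -55388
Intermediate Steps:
(-2*(-10)*6 - (-1121 - 1*(-1695)))*122 = (20*6 - (-1121 + 1695))*122 = (120 - 1*574)*122 = (120 - 574)*122 = -454*122 = -55388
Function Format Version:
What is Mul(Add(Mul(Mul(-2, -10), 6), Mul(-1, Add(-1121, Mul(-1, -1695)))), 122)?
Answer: -55388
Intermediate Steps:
Mul(Add(Mul(Mul(-2, -10), 6), Mul(-1, Add(-1121, Mul(-1, -1695)))), 122) = Mul(Add(Mul(20, 6), Mul(-1, Add(-1121, 1695))), 122) = Mul(Add(120, Mul(-1, 574)), 122) = Mul(Add(120, -574), 122) = Mul(-454, 122) = -55388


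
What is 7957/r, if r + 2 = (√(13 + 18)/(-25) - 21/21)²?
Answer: -1477018125/137668 - 124328125*√31/137668 ≈ -15757.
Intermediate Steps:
r = -2 + (-1 - √31/25)² (r = -2 + (√(13 + 18)/(-25) - 21/21)² = -2 + (√31*(-1/25) - 21*1/21)² = -2 + (-√31/25 - 1)² = -2 + (-1 - √31/25)² ≈ -0.50498)
7957/r = 7957/(-594/625 + 2*√31/25)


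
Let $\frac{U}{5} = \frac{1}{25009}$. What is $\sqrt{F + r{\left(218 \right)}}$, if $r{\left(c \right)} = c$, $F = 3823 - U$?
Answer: $\frac{2 \sqrt{631860913069}}{25009} \approx 63.569$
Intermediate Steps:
$U = \frac{5}{25009} \approx 0.00019993$
$F = \frac{95609402}{25009}$ ($F = 3823 - \frac{5}{25009} = \frac{95609402}{25009} \approx 3823.0$)
$\sqrt{F + r{\left(218 \right)}} = \sqrt{\frac{95609402}{25009} + 218} = \sqrt{\frac{101061364}{25009}} = \frac{2 \sqrt{631860913069}}{25009}$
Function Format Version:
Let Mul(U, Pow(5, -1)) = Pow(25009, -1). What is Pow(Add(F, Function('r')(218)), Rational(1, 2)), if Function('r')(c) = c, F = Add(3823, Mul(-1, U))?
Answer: Mul(Rational(2, 25009), Pow(631860913069, Rational(1, 2))) ≈ 63.569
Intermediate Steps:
U = Rational(5, 25009) (U = Mul(5, Pow(25009, -1)) = Mul(5, Rational(1, 25009)) = Rational(5, 25009) ≈ 0.00019993)
F = Rational(95609402, 25009) (F = Add(3823, Mul(-1, Rational(5, 25009))) = Add(3823, Rational(-5, 25009)) = Rational(95609402, 25009) ≈ 3823.0)
Pow(Add(F, Function('r')(218)), Rational(1, 2)) = Pow(Add(Rational(95609402, 25009), 218), Rational(1, 2)) = Pow(Rational(101061364, 25009), Rational(1, 2)) = Mul(Rational(2, 25009), Pow(631860913069, Rational(1, 2)))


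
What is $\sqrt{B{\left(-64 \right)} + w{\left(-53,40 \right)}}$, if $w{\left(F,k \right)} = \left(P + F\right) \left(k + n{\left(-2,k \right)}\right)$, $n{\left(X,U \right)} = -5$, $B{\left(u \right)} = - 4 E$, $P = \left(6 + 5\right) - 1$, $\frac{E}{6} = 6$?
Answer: $i \sqrt{1649} \approx 40.608 i$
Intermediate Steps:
$E = 36$ ($E = 6 \cdot 6 = 36$)
$P = 10$ ($P = 11 - 1 = 10$)
$B{\left(u \right)} = -144$ ($B{\left(u \right)} = \left(-4\right) 36 = -144$)
$w{\left(F,k \right)} = \left(-5 + k\right) \left(10 + F\right)$ ($w{\left(F,k \right)} = \left(10 + F\right) \left(k - 5\right) = \left(10 + F\right) \left(-5 + k\right) = \left(-5 + k\right) \left(10 + F\right)$)
$\sqrt{B{\left(-64 \right)} + w{\left(-53,40 \right)}} = \sqrt{-144 - 1505} = \sqrt{-1649} = i \sqrt{1649}$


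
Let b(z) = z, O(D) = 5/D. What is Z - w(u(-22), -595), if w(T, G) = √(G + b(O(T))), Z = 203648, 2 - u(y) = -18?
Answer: 203648 - I*√2379/2 ≈ 2.0365e+5 - 24.387*I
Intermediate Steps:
u(y) = 20 (u(y) = 2 - 1*(-18) = 2 + 18 = 20)
w(T, G) = √(G + 5/T)
Z - w(u(-22), -595) = 203648 - √(-595 + 5/20) = 203648 - √(-595 + 5*(1/20)) = 203648 - √(-595 + ¼) = 203648 - √(-2379/4) = 203648 - I*√2379/2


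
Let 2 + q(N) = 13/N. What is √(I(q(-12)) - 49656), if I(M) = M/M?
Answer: I*√49655 ≈ 222.83*I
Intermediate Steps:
q(N) = -2 + 13/N
I(M) = 1
√(I(q(-12)) - 49656) = √(1 - 49656) = √(-49655) = I*√49655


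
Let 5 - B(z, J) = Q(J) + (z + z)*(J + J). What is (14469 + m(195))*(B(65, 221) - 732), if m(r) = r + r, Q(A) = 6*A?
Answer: -884303667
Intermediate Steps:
m(r) = 2*r
B(z, J) = 5 - 6*J - 4*J*z (B(z, J) = 5 - (6*J + (z + z)*(J + J)) = 5 - (6*J + (2*z)*(2*J)) = 5 - (6*J + 4*J*z) = 5 + (-6*J - 4*J*z) = 5 - 6*J - 4*J*z)
(14469 + m(195))*(B(65, 221) - 732) = (14469 + 2*195)*((5 - 6*221 - 4*221*65) - 732) = (14469 + 390)*((5 - 1326 - 57460) - 732) = 14859*(-58781 - 732) = 14859*(-59513) = -884303667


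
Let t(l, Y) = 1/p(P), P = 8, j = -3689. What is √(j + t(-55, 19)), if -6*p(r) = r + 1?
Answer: I*√33207/3 ≈ 60.743*I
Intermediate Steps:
p(r) = -⅙ - r/6 (p(r) = -(r + 1)/6 = -(1 + r)/6 = -⅙ - r/6)
t(l, Y) = -⅔ (t(l, Y) = 1/(-⅙ - ⅙*8) = 1/(-⅙ - 4/3) = 1/(-3/2) = -⅔)
√(j + t(-55, 19)) = √(-3689 - ⅔) = √(-11069/3) = I*√33207/3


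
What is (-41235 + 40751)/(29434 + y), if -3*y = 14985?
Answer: -484/24439 ≈ -0.019804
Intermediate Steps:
y = -4995 (y = -⅓*14985 = -4995)
(-41235 + 40751)/(29434 + y) = (-41235 + 40751)/(29434 - 4995) = -484/24439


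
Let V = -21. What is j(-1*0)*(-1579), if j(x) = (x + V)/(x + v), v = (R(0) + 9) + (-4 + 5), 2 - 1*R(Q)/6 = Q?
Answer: 33159/22 ≈ 1507.2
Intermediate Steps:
R(Q) = 12 - 6*Q
v = 22 (v = ((12 - 6*0) + 9) + (-4 + 5) = ((12 + 0) + 9) + 1 = (12 + 9) + 1 = 21 + 1 = 22)
j(x) = (-21 + x)/(22 + x) (j(x) = (x - 21)/(x + 22) = (-21 + x)/(22 + x))
j(-1*0)*(-1579) = ((-21 - 1*0)/(22 - 1*0))*(-1579) = ((-21 + 0)/(22 + 0))*(-1579) = (-21/22)*(-1579) = ((1/22)*(-21))*(-1579) = -21/22*(-1579) = 33159/22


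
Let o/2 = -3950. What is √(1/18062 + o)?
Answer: I*√2577263149538/18062 ≈ 88.882*I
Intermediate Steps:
o = -7900 (o = 2*(-3950) = -7900)
√(1/18062 + o) = √(1/18062 - 7900) = √(-142689799/18062) = I*√2577263149538/18062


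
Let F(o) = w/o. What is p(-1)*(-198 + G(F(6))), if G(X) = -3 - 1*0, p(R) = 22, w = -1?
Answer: -4422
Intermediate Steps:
F(o) = -1/o
G(X) = -3 (G(X) = -3 + 0 = -3)
p(-1)*(-198 + G(F(6))) = 22*(-198 - 3) = 22*(-201) = -4422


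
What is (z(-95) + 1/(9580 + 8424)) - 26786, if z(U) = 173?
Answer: -479140451/18004 ≈ -26613.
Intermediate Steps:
(z(-95) + 1/(9580 + 8424)) - 26786 = (173 + 1/(9580 + 8424)) - 26786 = (173 + 1/18004) - 26786 = 3114693/18004 - 26786 = -479140451/18004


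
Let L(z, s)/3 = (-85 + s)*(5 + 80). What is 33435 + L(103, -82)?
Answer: -9150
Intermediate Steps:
L(z, s) = -21675 + 255*s (L(z, s) = 3*((-85 + s)*(5 + 80)) = 3*((-85 + s)*85) = 3*(-7225 + 85*s) = -21675 + 255*s)
33435 + L(103, -82) = 33435 + (-21675 + 255*(-82)) = 33435 + (-21675 - 20910) = 33435 - 42585 = -9150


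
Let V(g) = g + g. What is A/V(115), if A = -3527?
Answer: -3527/230 ≈ -15.335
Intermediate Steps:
V(g) = 2*g
A/V(115) = -3527/(2*115) = -3527/230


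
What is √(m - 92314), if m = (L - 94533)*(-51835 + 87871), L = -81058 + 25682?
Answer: I*√5402213038 ≈ 73500.0*I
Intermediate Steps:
L = -55376
m = -5402120724 (m = (-55376 - 94533)*(-51835 + 87871) = -149909*36036 = -5402120724)
√(m - 92314) = √(-5402120724 - 92314) = √(-5402213038) = I*√5402213038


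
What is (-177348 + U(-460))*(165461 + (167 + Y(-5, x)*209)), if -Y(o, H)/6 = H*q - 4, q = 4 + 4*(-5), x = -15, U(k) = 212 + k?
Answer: 23143600336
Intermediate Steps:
q = -16 (q = 4 - 20 = -16)
Y(o, H) = 24 + 96*H (Y(o, H) = -6*(H*(-16) - 4) = -6*(-16*H - 4) = -6*(-4 - 16*H) = 24 + 96*H)
(-177348 + U(-460))*(165461 + (167 + Y(-5, x)*209)) = (-177348 + (212 - 460))*(165461 + (167 + (24 + 96*(-15))*209)) = (-177348 - 248)*(165461 + (167 + (24 - 1440)*209)) = -177596*(165461 + (167 - 1416*209)) = -177596*(165461 + (167 - 295944)) = -177596*(165461 - 295777) = -177596*(-130316) = 23143600336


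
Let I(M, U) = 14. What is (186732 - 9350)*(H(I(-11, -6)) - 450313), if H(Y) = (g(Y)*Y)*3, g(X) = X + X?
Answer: -79668819334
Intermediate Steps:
g(X) = 2*X
H(Y) = 6*Y**2 (H(Y) = ((2*Y)*Y)*3 = (2*Y**2)*3 = 6*Y**2)
(186732 - 9350)*(H(I(-11, -6)) - 450313) = (186732 - 9350)*(6*14**2 - 450313) = 177382*(6*196 - 450313) = 177382*(1176 - 450313) = 177382*(-449137) = -79668819334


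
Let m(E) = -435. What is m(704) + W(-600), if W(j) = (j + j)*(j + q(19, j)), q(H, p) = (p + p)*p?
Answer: -863280435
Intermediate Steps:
q(H, p) = 2*p**2 (q(H, p) = (2*p)*p = 2*p**2)
W(j) = 2*j*(j + 2*j**2) (W(j) = (j + j)*(j + 2*j**2) = (2*j)*(j + 2*j**2) = 2*j*(j + 2*j**2))
m(704) + W(-600) = -435 + (-600)**2*(2 + 4*(-600)) = -435 + 360000*(2 - 2400) = -435 + 360000*(-2398) = -435 - 863280000 = -863280435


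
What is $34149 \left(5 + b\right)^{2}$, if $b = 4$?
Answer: $2766069$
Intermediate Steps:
$34149 \left(5 + b\right)^{2} = 34149 \left(5 + 4\right)^{2} = 34149 \cdot 9^{2} = 34149 \cdot 81 = 2766069$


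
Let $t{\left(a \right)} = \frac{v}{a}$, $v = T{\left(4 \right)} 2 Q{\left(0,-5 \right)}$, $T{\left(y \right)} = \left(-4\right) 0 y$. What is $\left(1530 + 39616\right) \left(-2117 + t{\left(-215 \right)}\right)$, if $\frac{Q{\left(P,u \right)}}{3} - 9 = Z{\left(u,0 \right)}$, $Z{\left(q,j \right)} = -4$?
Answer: $-87106082$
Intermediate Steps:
$Q{\left(P,u \right)} = 15$ ($Q{\left(P,u \right)} = 27 + 3 \left(-4\right) = 27 - 12 = 15$)
$T{\left(y \right)} = 0$ ($T{\left(y \right)} = 0 y = 0$)
$v = 0$ ($v = 0 \cdot 2 \cdot 15 = 0 \cdot 15 = 0$)
$t{\left(a \right)} = 0$ ($t{\left(a \right)} = \frac{0}{a} = 0$)
$\left(1530 + 39616\right) \left(-2117 + t{\left(-215 \right)}\right) = \left(1530 + 39616\right) \left(-2117 + 0\right) = 41146 \left(-2117\right) = -87106082$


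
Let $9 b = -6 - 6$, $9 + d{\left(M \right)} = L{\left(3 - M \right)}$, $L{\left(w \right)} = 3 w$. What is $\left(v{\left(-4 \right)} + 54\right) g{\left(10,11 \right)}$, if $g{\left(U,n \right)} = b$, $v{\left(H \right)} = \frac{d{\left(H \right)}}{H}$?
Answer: $-68$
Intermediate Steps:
$d{\left(M \right)} = - 3 M$ ($d{\left(M \right)} = -9 + 3 \left(3 - M\right) = -9 - \left(-9 + 3 M\right) = - 3 M$)
$b = - \frac{4}{3}$ ($b = \frac{-6 - 6}{9} = \frac{1}{9} \left(-12\right) = - \frac{4}{3} \approx -1.3333$)
$v{\left(H \right)} = -3$ ($v{\left(H \right)} = \frac{\left(-3\right) H}{H} = -3$)
$g{\left(U,n \right)} = - \frac{4}{3}$
$\left(v{\left(-4 \right)} + 54\right) g{\left(10,11 \right)} = \left(-3 + 54\right) \left(- \frac{4}{3}\right) = 51 \left(- \frac{4}{3}\right) = -68$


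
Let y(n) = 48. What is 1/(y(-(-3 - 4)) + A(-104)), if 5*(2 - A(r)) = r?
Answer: 5/354 ≈ 0.014124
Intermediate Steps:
A(r) = 2 - r/5
1/(y(-(-3 - 4)) + A(-104)) = 1/(48 + (2 - 1/5*(-104))) = 1/(48 + (2 + 104/5)) = 1/(48 + 114/5) = 1/(354/5) = 5/354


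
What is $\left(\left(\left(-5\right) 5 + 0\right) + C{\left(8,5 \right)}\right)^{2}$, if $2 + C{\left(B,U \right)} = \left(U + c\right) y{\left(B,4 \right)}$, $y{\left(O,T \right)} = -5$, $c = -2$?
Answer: $1764$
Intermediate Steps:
$C{\left(B,U \right)} = 8 - 5 U$ ($C{\left(B,U \right)} = -2 + \left(U - 2\right) \left(-5\right) = -2 + \left(-2 + U\right) \left(-5\right) = -2 - \left(-10 + 5 U\right) = 8 - 5 U$)
$\left(\left(\left(-5\right) 5 + 0\right) + C{\left(8,5 \right)}\right)^{2} = \left(\left(\left(-5\right) 5 + 0\right) + \left(8 - 25\right)\right)^{2} = \left(\left(-25 + 0\right) + \left(8 - 25\right)\right)^{2} = \left(-25 - 17\right)^{2} = \left(-42\right)^{2} = 1764$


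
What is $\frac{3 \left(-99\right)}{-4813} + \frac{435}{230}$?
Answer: $\frac{432393}{221398} \approx 1.953$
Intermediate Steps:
$\frac{3 \left(-99\right)}{-4813} + \frac{435}{230} = \left(-297\right) \left(- \frac{1}{4813}\right) + 435 \cdot \frac{1}{230} = \frac{297}{4813} + \frac{87}{46} = \frac{432393}{221398}$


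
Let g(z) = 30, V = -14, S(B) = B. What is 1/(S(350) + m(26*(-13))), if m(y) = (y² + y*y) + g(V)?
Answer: 1/228868 ≈ 4.3693e-6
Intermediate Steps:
m(y) = 30 + 2*y² (m(y) = (y² + y*y) + 30 = (y² + y²) + 30 = 2*y² + 30 = 30 + 2*y²)
1/(S(350) + m(26*(-13))) = 1/(350 + (30 + 2*(26*(-13))²)) = 1/(350 + (30 + 2*(-338)²)) = 1/(350 + (30 + 2*114244)) = 1/(350 + (30 + 228488)) = 1/(350 + 228518) = 1/228868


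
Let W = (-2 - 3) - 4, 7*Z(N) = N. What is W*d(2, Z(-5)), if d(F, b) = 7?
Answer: -63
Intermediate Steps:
Z(N) = N/7
W = -9 (W = -5 - 4 = -9)
W*d(2, Z(-5)) = -9*7 = -63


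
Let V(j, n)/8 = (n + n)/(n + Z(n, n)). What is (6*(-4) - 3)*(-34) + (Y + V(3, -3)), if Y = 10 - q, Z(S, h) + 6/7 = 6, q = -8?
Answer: 4568/5 ≈ 913.60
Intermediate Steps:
Z(S, h) = 36/7 (Z(S, h) = -6/7 + 6 = 36/7)
Y = 18 (Y = 10 - 1*(-8) = 10 + 8 = 18)
V(j, n) = 16*n/(36/7 + n) (V(j, n) = 8*((n + n)/(n + 36/7)) = 8*((2*n)/(36/7 + n)) = 8*(2*n/(36/7 + n)) = 16*n/(36/7 + n))
(6*(-4) - 3)*(-34) + (Y + V(3, -3)) = (6*(-4) - 3)*(-34) + (18 + 112*(-3)/(36 + 7*(-3))) = (-24 - 3)*(-34) + (18 + 112*(-3)/(36 - 21)) = -27*(-34) + (18 + 112*(-3)/15) = 918 + (18 + 112*(-3)*(1/15)) = 918 + (18 - 112/5) = 918 - 22/5 = 4568/5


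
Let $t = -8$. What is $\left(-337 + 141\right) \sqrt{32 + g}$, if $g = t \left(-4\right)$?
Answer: $-1568$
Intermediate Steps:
$g = 32$ ($g = \left(-8\right) \left(-4\right) = 32$)
$\left(-337 + 141\right) \sqrt{32 + g} = \left(-337 + 141\right) \sqrt{32 + 32} = - 196 \sqrt{64} = \left(-196\right) 8 = -1568$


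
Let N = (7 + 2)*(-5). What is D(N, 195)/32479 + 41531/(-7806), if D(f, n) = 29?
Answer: -1348658975/253531074 ≈ -5.3195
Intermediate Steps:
N = -45 (N = 9*(-5) = -45)
D(N, 195)/32479 + 41531/(-7806) = 29/32479 + 41531/(-7806) = 29*(1/32479) + 41531*(-1/7806) = 29/32479 - 41531/7806 = -1348658975/253531074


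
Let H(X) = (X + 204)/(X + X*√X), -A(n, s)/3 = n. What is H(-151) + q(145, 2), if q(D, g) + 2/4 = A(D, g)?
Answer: (-131521*√151 + 131627*I)/(302*(√151 - I)) ≈ -435.5 + 0.028376*I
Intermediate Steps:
A(n, s) = -3*n
q(D, g) = -½ - 3*D
H(X) = (204 + X)/(X + X^(3/2))
H(-151) + q(145, 2) = (204 - 151)/(-151 + (-151)^(3/2)) + (-½ - 3*145) = 53/(-151 - 151*I*√151) + (-½ - 435) = 53/(-151 - 151*I*√151) - 871/2 = -871/2 + 53/(-151 - 151*I*√151)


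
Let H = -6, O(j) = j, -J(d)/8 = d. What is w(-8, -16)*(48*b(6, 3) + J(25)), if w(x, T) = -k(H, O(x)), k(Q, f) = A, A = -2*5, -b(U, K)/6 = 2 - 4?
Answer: 3760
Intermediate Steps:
b(U, K) = 12 (b(U, K) = -6*(2 - 4) = -6*(-2) = 12)
J(d) = -8*d
A = -10
k(Q, f) = -10
w(x, T) = 10 (w(x, T) = -1*(-10) = 10)
w(-8, -16)*(48*b(6, 3) + J(25)) = 10*(48*12 - 8*25) = 10*(576 - 200) = 10*376 = 3760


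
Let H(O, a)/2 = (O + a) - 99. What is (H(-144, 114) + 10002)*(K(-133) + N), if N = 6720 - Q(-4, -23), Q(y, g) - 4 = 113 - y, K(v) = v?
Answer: 63004704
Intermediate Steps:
Q(y, g) = 117 - y (Q(y, g) = 4 + (113 - y) = 117 - y)
N = 6599 (N = 6720 - (117 - 1*(-4)) = 6720 - (117 + 4) = 6720 - 1*121 = 6720 - 121 = 6599)
H(O, a) = -198 + 2*O + 2*a (H(O, a) = 2*((O + a) - 99) = 2*(-99 + O + a) = -198 + 2*O + 2*a)
(H(-144, 114) + 10002)*(K(-133) + N) = ((-198 + 2*(-144) + 2*114) + 10002)*(-133 + 6599) = ((-198 - 288 + 228) + 10002)*6466 = (-258 + 10002)*6466 = 9744*6466 = 63004704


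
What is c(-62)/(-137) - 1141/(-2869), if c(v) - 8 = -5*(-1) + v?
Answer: 296898/393053 ≈ 0.75536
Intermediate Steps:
c(v) = 13 + v (c(v) = 8 + (-5*(-1) + v) = 8 + (5 + v) = 13 + v)
c(-62)/(-137) - 1141/(-2869) = (13 - 62)/(-137) - 1141/(-2869) = -49*(-1/137) - 1141*(-1/2869) = 49/137 + 1141/2869 = 296898/393053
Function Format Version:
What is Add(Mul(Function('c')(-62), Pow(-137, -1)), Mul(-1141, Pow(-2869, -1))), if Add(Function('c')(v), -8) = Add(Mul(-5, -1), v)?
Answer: Rational(296898, 393053) ≈ 0.75536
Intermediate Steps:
Function('c')(v) = Add(13, v) (Function('c')(v) = Add(8, Add(Mul(-5, -1), v)) = Add(8, Add(5, v)) = Add(13, v))
Add(Mul(Function('c')(-62), Pow(-137, -1)), Mul(-1141, Pow(-2869, -1))) = Add(Mul(Add(13, -62), Pow(-137, -1)), Mul(-1141, Pow(-2869, -1))) = Add(Mul(-49, Rational(-1, 137)), Mul(-1141, Rational(-1, 2869))) = Add(Rational(49, 137), Rational(1141, 2869)) = Rational(296898, 393053)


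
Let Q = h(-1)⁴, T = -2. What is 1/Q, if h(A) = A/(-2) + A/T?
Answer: 1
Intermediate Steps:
h(A) = -A (h(A) = A/(-2) + A/(-2) = A*(-½) + A*(-½) = -A/2 - A/2 = -A)
Q = 1 (Q = (-1*(-1))⁴ = 1⁴ = 1)
1/Q = 1/1 = 1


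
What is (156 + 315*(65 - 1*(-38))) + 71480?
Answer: 104081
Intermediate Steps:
(156 + 315*(65 - 1*(-38))) + 71480 = (156 + 315*(65 + 38)) + 71480 = (156 + 315*103) + 71480 = (156 + 32445) + 71480 = 32601 + 71480 = 104081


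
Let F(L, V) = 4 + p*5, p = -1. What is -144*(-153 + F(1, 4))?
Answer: 22176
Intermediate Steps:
F(L, V) = -1 (F(L, V) = 4 - 1*5 = 4 - 5 = -1)
-144*(-153 + F(1, 4)) = -144*(-153 - 1) = -144*(-154) = 22176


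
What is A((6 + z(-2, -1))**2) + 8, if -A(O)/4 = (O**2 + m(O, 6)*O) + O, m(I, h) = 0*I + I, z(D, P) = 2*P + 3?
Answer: -19396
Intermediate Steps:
z(D, P) = 3 + 2*P
m(I, h) = I (m(I, h) = 0 + I = I)
A(O) = -8*O**2 - 4*O (A(O) = -4*((O**2 + O*O) + O) = -4*((O**2 + O**2) + O) = -4*(2*O**2 + O) = -4*(O + 2*O**2) = -8*O**2 - 4*O)
A((6 + z(-2, -1))**2) + 8 = -4*(6 + (3 + 2*(-1)))**2*(1 + 2*(6 + (3 + 2*(-1)))**2) + 8 = -4*(6 + (3 - 2))**2*(1 + 2*(6 + (3 - 2))**2) + 8 = -4*(6 + 1)**2*(1 + 2*(6 + 1)**2) + 8 = -4*7**2*(1 + 2*7**2) + 8 = -4*49*(1 + 2*49) + 8 = -4*49*(1 + 98) + 8 = -4*49*99 + 8 = -19404 + 8 = -19396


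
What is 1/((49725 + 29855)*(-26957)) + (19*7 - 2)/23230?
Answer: 1221852881/216669044060 ≈ 0.0056393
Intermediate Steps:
1/((49725 + 29855)*(-26957)) + (19*7 - 2)/23230 = -1/26957/79580 + (133 - 2)*(1/23230) = (1/79580)*(-1/26957) + 131*(1/23230) = -1/2145238060 + 131/23230 = 1221852881/216669044060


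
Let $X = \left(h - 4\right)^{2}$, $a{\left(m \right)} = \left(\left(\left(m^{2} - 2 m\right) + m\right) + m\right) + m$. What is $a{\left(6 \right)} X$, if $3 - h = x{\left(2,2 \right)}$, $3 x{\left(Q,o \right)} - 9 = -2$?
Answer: $\frac{1400}{3} \approx 466.67$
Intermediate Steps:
$x{\left(Q,o \right)} = \frac{7}{3}$ ($x{\left(Q,o \right)} = 3 + \frac{1}{3} \left(-2\right) = 3 - \frac{2}{3} = \frac{7}{3}$)
$h = \frac{2}{3}$ ($h = 3 - \frac{7}{3} = \frac{2}{3} \approx 0.66667$)
$a{\left(m \right)} = m + m^{2}$ ($a{\left(m \right)} = \left(\left(m^{2} - m\right) + m\right) + m = m^{2} + m = m + m^{2}$)
$X = \frac{100}{9}$ ($X = \left(\frac{2}{3} - 4\right)^{2} = \left(- \frac{10}{3}\right)^{2} = \frac{100}{9} \approx 11.111$)
$a{\left(6 \right)} X = 6 \left(1 + 6\right) \frac{100}{9} = 6 \cdot 7 \cdot \frac{100}{9} = 42 \cdot \frac{100}{9} = \frac{1400}{3}$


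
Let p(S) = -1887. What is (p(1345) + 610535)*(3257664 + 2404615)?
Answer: 3446334788792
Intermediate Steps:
(p(1345) + 610535)*(3257664 + 2404615) = (-1887 + 610535)*(3257664 + 2404615) = 608648*5662279 = 3446334788792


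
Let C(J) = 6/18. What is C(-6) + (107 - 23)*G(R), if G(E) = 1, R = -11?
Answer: 253/3 ≈ 84.333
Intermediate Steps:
C(J) = 1/3 (C(J) = 6*(1/18) = 1/3)
C(-6) + (107 - 23)*G(R) = 1/3 + (107 - 23)*1 = 1/3 + 84*1 = 1/3 + 84 = 253/3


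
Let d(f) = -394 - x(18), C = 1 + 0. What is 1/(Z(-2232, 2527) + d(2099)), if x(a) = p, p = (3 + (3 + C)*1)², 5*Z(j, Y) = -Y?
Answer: -5/4742 ≈ -0.0010544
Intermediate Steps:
Z(j, Y) = -Y/5 (Z(j, Y) = (-Y)/5 = -Y/5)
C = 1
p = 49 (p = (3 + (3 + 1)*1)² = (3 + 4*1)² = (3 + 4)² = 7² = 49)
x(a) = 49
d(f) = -443 (d(f) = -394 - 1*49 = -394 - 49 = -443)
1/(Z(-2232, 2527) + d(2099)) = 1/(-⅕*2527 - 443) = 1/(-2527/5 - 443) = 1/(-4742/5) = -5/4742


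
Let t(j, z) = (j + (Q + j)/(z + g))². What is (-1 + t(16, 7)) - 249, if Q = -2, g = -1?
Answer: 775/9 ≈ 86.111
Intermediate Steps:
t(j, z) = (j + (-2 + j)/(-1 + z))² (t(j, z) = (j + (-2 + j)/(z - 1))² = (j + (-2 + j)/(-1 + z))²)
(-1 + t(16, 7)) - 249 = (-1 + (-2 + 16*7)²/(-1 + 7)²) - 249 = (-1 + (-2 + 112)²/6²) - 249 = (-1 + (1/36)*110²) - 249 = (-1 + (1/36)*12100) - 249 = (-1 + 3025/9) - 249 = 3016/9 - 249 = 775/9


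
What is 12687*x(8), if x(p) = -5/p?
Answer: -63435/8 ≈ -7929.4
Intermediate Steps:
12687*x(8) = 12687*(-5/8) = -63435/8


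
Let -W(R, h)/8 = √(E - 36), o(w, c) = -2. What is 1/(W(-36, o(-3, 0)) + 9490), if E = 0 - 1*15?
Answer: 4745/45031682 + 2*I*√51/22515841 ≈ 0.00010537 + 6.3435e-7*I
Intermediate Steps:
E = -15 (E = 0 - 15 = -15)
W(R, h) = -8*I*√51 (W(R, h) = -8*√(-15 - 36) = -8*I*√51)
1/(W(-36, o(-3, 0)) + 9490) = 1/(-8*I*√51 + 9490) = 1/(9490 - 8*I*√51)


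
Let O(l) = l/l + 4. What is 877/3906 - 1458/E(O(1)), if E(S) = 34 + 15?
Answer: -807425/27342 ≈ -29.531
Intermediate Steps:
O(l) = 5 (O(l) = 1 + 4 = 5)
E(S) = 49
877/3906 - 1458/E(O(1)) = 877/3906 - 1458/49 = -807425/27342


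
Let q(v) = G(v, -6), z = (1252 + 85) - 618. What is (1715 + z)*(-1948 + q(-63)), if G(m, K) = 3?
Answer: -4734130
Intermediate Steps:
z = 719 (z = 1337 - 618 = 719)
q(v) = 3
(1715 + z)*(-1948 + q(-63)) = (1715 + 719)*(-1948 + 3) = 2434*(-1945) = -4734130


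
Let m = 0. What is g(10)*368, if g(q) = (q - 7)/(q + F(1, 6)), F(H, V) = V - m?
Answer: 69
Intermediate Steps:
F(H, V) = V (F(H, V) = V - 1*0 = V + 0 = V)
g(q) = (-7 + q)/(6 + q) (g(q) = (q - 7)/(q + 6) = (-7 + q)/(6 + q))
g(10)*368 = ((-7 + 10)/(6 + 10))*368 = (3/16)*368 = 69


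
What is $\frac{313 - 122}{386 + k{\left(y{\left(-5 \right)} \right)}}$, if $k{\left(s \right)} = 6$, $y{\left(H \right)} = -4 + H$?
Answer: $\frac{191}{392} \approx 0.48725$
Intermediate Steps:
$\frac{313 - 122}{386 + k{\left(y{\left(-5 \right)} \right)}} = \frac{313 - 122}{386 + 6} = \frac{191}{392}$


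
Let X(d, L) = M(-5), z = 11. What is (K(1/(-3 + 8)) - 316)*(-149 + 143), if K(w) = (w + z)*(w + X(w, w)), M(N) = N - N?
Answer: 47064/25 ≈ 1882.6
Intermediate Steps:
M(N) = 0
X(d, L) = 0
K(w) = w*(11 + w) (K(w) = (w + 11)*(w + 0) = (11 + w)*w = w*(11 + w))
(K(1/(-3 + 8)) - 316)*(-149 + 143) = ((11 + 1/(-3 + 8))/(-3 + 8) - 316)*(-149 + 143) = ((11 + 1/5)/5 - 316)*(-6) = ((1/5)*(56/5) - 316)*(-6) = (56/25 - 316)*(-6) = -7844/25*(-6) = 47064/25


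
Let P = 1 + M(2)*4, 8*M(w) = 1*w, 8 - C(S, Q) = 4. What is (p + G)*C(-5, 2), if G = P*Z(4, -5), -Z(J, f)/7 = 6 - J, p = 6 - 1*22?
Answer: -176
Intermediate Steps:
C(S, Q) = 4 (C(S, Q) = 8 - 1*4 = 8 - 4 = 4)
M(w) = w/8 (M(w) = (1*w)/8 = w/8)
P = 2 (P = 1 + ((1/8)*2)*4 = 1 + (1/4)*4 = 1 + 1 = 2)
p = -16 (p = 6 - 22 = -16)
Z(J, f) = -42 + 7*J (Z(J, f) = -7*(6 - J) = -42 + 7*J)
G = -28 (G = 2*(-42 + 7*4) = 2*(-42 + 28) = 2*(-14) = -28)
(p + G)*C(-5, 2) = (-16 - 28)*4 = -44*4 = -176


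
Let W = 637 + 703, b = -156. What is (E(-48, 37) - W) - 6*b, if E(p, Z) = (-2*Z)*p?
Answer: 3148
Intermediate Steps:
E(p, Z) = -2*Z*p
W = 1340
(E(-48, 37) - W) - 6*b = (-2*37*(-48) - 1*1340) - 6*(-156) = (3552 - 1340) + 936 = 2212 + 936 = 3148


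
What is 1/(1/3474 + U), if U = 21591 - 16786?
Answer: 3474/16692571 ≈ 0.00020812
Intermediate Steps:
U = 4805
1/(1/3474 + U) = 1/(1/3474 + 4805) = 1/(16692571/3474) = 3474/16692571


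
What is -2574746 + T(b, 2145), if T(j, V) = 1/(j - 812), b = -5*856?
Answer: -13110606633/5092 ≈ -2.5747e+6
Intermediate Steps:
b = -4280
T(j, V) = 1/(-812 + j)
-2574746 + T(b, 2145) = -2574746 + 1/(-812 - 4280) = -2574746 + 1/(-5092) = -2574746 - 1/5092 = -13110606633/5092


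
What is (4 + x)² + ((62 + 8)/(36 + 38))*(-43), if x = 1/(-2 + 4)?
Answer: -3023/148 ≈ -20.426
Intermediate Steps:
x = ½ (x = 1/2 = ½ ≈ 0.50000)
(4 + x)² + ((62 + 8)/(36 + 38))*(-43) = (4 + ½)² + ((62 + 8)/(36 + 38))*(-43) = (9/2)² + (70/74)*(-43) = 81/4 + (70*(1/74))*(-43) = 81/4 + (35/37)*(-43) = 81/4 - 1505/37 = -3023/148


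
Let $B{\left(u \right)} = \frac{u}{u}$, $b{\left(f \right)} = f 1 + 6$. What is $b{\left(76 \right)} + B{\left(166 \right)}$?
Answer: $83$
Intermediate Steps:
$b{\left(f \right)} = 6 + f$ ($b{\left(f \right)} = f + 6 = 6 + f$)
$B{\left(u \right)} = 1$
$b{\left(76 \right)} + B{\left(166 \right)} = \left(6 + 76\right) + 1 = 82 + 1 = 83$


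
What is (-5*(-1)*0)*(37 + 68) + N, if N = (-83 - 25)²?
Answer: 11664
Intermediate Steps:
N = 11664 (N = (-108)² = 11664)
(-5*(-1)*0)*(37 + 68) + N = (-5*(-1)*0)*(37 + 68) + 11664 = (5*0)*105 + 11664 = 0*105 + 11664 = 0 + 11664 = 11664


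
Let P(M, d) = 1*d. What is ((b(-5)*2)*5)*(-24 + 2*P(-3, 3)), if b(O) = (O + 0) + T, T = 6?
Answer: -180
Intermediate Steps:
P(M, d) = d
b(O) = 6 + O (b(O) = (O + 0) + 6 = O + 6 = 6 + O)
((b(-5)*2)*5)*(-24 + 2*P(-3, 3)) = (((6 - 5)*2)*5)*(-24 + 2*3) = ((1*2)*5)*(-24 + 6) = (2*5)*(-18) = 10*(-18) = -180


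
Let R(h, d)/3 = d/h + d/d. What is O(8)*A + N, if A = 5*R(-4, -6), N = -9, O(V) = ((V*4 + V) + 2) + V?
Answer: 1866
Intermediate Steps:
R(h, d) = 3 + 3*d/h (R(h, d) = 3*(d/h + d/d) = 3*(d/h + 1) = 3*(1 + d/h) = 3 + 3*d/h)
O(V) = 2 + 6*V (O(V) = ((4*V + V) + 2) + V = (5*V + 2) + V = (2 + 5*V) + V = 2 + 6*V)
A = 75/2 (A = 5*(3 + 3*(-6)/(-4)) = 5*(3 + 3*(-6)*(-1/4)) = 5*(3 + 9/2) = 5*(15/2) = 75/2 ≈ 37.500)
O(8)*A + N = (2 + 6*8)*(75/2) - 9 = (2 + 48)*(75/2) - 9 = 50*(75/2) - 9 = 1875 - 9 = 1866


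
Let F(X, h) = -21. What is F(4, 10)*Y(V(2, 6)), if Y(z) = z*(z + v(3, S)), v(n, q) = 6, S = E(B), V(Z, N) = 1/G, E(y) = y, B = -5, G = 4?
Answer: -525/16 ≈ -32.813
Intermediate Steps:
V(Z, N) = 1/4
S = -5
Y(z) = z*(6 + z) (Y(z) = z*(z + 6) = z*(6 + z))
F(4, 10)*Y(V(2, 6)) = -21*(6 + 1/4)/4 = -21*25/(4*4) = -21*25/16 = -525/16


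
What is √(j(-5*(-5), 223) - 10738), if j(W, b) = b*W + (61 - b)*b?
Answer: I*√41289 ≈ 203.2*I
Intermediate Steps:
j(W, b) = W*b + b*(61 - b)
√(j(-5*(-5), 223) - 10738) = √(223*(61 - 5*(-5) - 1*223) - 10738) = √(223*(61 + 25 - 223) - 10738) = √(223*(-137) - 10738) = √(-30551 - 10738) = √(-41289) = I*√41289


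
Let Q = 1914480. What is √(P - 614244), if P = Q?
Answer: 2*√325059 ≈ 1140.3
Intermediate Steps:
P = 1914480
√(P - 614244) = √(1914480 - 614244) = √1300236 = 2*√325059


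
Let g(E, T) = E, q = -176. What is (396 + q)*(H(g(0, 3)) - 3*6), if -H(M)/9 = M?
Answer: -3960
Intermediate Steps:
H(M) = -9*M
(396 + q)*(H(g(0, 3)) - 3*6) = (396 - 176)*(-9*0 - 3*6) = 220*(0 - 18) = 220*(-18) = -3960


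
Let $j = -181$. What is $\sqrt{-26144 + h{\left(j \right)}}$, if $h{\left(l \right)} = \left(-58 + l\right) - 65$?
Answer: $4 i \sqrt{1653} \approx 162.63 i$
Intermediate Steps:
$h{\left(l \right)} = -123 + l$
$\sqrt{-26144 + h{\left(j \right)}} = \sqrt{-26144 - 304} = \sqrt{-26448} = 4 i \sqrt{1653}$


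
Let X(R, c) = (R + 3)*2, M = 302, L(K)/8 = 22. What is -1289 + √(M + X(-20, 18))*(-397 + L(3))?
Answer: -1289 - 442*√67 ≈ -4906.9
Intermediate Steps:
L(K) = 176 (L(K) = 8*22 = 176)
X(R, c) = 6 + 2*R (X(R, c) = (3 + R)*2 = 6 + 2*R)
-1289 + √(M + X(-20, 18))*(-397 + L(3)) = -1289 + √(302 + (6 + 2*(-20)))*(-397 + 176) = -1289 + √(302 + (6 - 40))*(-221) = -1289 + √(302 - 34)*(-221) = -1289 + √268*(-221) = -1289 + (2*√67)*(-221) = -1289 - 442*√67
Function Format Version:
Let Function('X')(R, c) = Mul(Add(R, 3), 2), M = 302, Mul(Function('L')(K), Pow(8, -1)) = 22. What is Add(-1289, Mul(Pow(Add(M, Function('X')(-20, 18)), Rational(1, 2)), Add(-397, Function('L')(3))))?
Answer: Add(-1289, Mul(-442, Pow(67, Rational(1, 2)))) ≈ -4906.9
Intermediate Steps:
Function('L')(K) = 176 (Function('L')(K) = Mul(8, 22) = 176)
Function('X')(R, c) = Add(6, Mul(2, R)) (Function('X')(R, c) = Mul(Add(3, R), 2) = Add(6, Mul(2, R)))
Add(-1289, Mul(Pow(Add(M, Function('X')(-20, 18)), Rational(1, 2)), Add(-397, Function('L')(3)))) = Add(-1289, Mul(Pow(Add(302, Add(6, Mul(2, -20))), Rational(1, 2)), Add(-397, 176))) = Add(-1289, Mul(Pow(Add(302, Add(6, -40)), Rational(1, 2)), -221)) = Add(-1289, Mul(Pow(Add(302, -34), Rational(1, 2)), -221)) = Add(-1289, Mul(Pow(268, Rational(1, 2)), -221)) = Add(-1289, Mul(Mul(2, Pow(67, Rational(1, 2))), -221)) = Add(-1289, Mul(-442, Pow(67, Rational(1, 2))))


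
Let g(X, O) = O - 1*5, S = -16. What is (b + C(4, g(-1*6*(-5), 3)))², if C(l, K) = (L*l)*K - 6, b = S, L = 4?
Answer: 2916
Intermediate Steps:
g(X, O) = -5 + O (g(X, O) = O - 5 = -5 + O)
b = -16
C(l, K) = -6 + 4*K*l (C(l, K) = (4*l)*K - 6 = 4*K*l - 6 = -6 + 4*K*l)
(b + C(4, g(-1*6*(-5), 3)))² = (-16 + (-6 + 4*(-5 + 3)*4))² = (-16 + (-6 + 4*(-2)*4))² = (-16 + (-6 - 32))² = (-16 - 38)² = (-54)² = 2916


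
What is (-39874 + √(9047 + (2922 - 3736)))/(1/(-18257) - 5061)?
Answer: 363989809/46199339 - 18257*√8233/92398678 ≈ 7.8607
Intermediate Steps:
(-39874 + √(9047 + (2922 - 3736)))/(1/(-18257) - 5061) = (-39874 + √(9047 - 814))/(-1/18257 - 5061) = (-39874 + √8233)/(-92398678/18257) = (-39874 + √8233)*(-18257/92398678) = 363989809/46199339 - 18257*√8233/92398678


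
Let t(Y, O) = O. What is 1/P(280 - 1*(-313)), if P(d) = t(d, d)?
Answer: 1/593 ≈ 0.0016863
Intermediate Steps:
P(d) = d
1/P(280 - 1*(-313)) = 1/(280 - 1*(-313)) = 1/(280 + 313) = 1/593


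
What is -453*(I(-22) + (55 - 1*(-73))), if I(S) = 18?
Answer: -66138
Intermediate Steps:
-453*(I(-22) + (55 - 1*(-73))) = -453*(18 + (55 - 1*(-73))) = -453*(18 + (55 + 73)) = -453*(18 + 128) = -453*146 = -66138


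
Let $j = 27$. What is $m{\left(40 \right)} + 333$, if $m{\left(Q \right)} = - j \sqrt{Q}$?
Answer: $333 - 54 \sqrt{10} \approx 162.24$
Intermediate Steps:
$m{\left(Q \right)} = - 27 \sqrt{Q}$
$m{\left(40 \right)} + 333 = - 27 \sqrt{40} + 333 = - 27 \cdot 2 \sqrt{10} + 333 = - 54 \sqrt{10} + 333 = 333 - 54 \sqrt{10}$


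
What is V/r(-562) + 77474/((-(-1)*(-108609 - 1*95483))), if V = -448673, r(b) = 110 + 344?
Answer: -11450717889/11582221 ≈ -988.65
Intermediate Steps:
r(b) = 454
V/r(-562) + 77474/((-(-1)*(-108609 - 1*95483))) = -448673/454 + 77474/((-(-1)*(-108609 - 1*95483))) = -448673*1/454 + 77474/((-(-1)*(-108609 - 95483))) = -448673/454 + 77474/((-(-1)*(-204092))) = -448673/454 + 77474/((-1*204092)) = -448673/454 + 77474/(-204092) = -448673/454 + 77474*(-1/204092) = -448673/454 - 38737/102046 = -11450717889/11582221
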